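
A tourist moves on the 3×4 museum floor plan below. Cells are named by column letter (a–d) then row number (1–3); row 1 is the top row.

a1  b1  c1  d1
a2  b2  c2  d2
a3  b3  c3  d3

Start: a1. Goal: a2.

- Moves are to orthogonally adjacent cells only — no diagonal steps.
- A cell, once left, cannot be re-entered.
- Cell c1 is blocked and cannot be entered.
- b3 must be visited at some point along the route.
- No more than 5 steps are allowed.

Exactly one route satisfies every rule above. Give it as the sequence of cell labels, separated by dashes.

The 5-move cap with required stops at b3 leaves no slack for detours.
Route from a1: right to b1, 2× down (reaching b3), left to a3, up to a2 — 5 moves in all.
Check: all required cells visited; 5 ≤ 5 moves.

a1 - b1 - b2 - b3 - a3 - a2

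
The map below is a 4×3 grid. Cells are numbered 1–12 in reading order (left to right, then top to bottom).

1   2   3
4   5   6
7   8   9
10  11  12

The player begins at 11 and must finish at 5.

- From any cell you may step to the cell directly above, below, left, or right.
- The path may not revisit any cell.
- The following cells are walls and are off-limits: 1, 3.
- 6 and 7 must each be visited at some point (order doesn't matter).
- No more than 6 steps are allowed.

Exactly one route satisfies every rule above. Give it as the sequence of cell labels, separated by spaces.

Any route must reach 6 and 7 and still end at 5 within 6 moves, so the order of the required stops is forced.
Route from 11: left to 10, up to 7, 2× right (reaching 9), up to 6, left to 5 — 6 moves in all.
Check: all required cells visited; 6 ≤ 6 moves.

11 10 7 8 9 6 5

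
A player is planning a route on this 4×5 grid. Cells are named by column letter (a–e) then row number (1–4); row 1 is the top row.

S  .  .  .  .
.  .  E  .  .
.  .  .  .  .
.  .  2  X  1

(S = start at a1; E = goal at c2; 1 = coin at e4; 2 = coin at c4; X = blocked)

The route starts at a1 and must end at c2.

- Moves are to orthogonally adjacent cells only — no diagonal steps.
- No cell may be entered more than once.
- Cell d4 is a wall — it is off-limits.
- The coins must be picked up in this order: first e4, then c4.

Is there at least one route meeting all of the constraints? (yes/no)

no

e4 must be visited but has only one open neighbour (e3), and it is neither the start nor the goal — the route would have to enter and leave through e3, re-entering it.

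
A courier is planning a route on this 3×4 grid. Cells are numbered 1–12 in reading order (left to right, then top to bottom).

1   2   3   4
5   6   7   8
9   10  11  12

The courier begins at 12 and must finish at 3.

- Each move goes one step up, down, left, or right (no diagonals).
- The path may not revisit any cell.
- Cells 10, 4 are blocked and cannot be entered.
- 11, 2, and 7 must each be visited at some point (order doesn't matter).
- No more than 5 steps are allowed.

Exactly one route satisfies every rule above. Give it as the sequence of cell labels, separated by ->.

The 5-move cap with required stops at 11, 2, 7 leaves no slack for detours.
Route from 12: left 1 to 11, up 1 to 7, left 1 to 6, up 1 to 2, right 1 to 3 — 5 moves in all.
Check: all required cells visited; 5 ≤ 5 moves.

12 -> 11 -> 7 -> 6 -> 2 -> 3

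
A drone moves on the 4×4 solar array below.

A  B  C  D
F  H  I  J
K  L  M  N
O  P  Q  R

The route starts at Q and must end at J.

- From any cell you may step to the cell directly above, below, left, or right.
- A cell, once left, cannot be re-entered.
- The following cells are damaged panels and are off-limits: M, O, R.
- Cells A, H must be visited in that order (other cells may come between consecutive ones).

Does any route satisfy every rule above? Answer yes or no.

One route that works: Q → P → L → K → F → A → B → H → I → J.

yes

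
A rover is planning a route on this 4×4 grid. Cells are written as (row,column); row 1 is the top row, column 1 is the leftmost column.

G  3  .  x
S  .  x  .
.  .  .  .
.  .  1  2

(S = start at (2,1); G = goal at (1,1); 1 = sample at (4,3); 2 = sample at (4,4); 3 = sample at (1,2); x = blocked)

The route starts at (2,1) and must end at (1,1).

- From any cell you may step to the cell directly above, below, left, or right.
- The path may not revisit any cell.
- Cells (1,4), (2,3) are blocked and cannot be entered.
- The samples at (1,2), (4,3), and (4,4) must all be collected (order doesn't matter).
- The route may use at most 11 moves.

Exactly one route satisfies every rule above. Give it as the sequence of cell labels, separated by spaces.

(2,1) (3,1) (4,1) (4,2) (4,3) (4,4) (3,4) (3,3) (3,2) (2,2) (1,2) (1,1)

The 11-move cap with required stops at (1,2), (4,3), (4,4) leaves no slack for detours.
Route from (2,1): 2× down (reaching (4,1)), 3× right (reaching (4,4)), up to (3,4), 2× left (reaching (3,2)), 2× up (reaching (1,2)), left to (1,1) — 11 moves in all.
Check: all required cells visited; 11 ≤ 11 moves.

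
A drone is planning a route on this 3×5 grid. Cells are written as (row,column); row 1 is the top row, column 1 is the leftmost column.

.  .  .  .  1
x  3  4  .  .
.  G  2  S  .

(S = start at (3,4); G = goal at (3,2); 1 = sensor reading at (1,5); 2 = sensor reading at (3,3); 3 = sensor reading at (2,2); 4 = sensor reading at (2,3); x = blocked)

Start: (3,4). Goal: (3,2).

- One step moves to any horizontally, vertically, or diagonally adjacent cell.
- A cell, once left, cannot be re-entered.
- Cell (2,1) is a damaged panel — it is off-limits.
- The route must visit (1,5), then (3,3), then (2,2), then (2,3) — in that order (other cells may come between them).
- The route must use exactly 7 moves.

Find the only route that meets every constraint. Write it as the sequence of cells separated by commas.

(3,4), (2,5), (1,5), (2,4), (3,3), (2,2), (2,3), (3,2)

The waypoints must appear in the order (1,5), (3,3), (2,2), (2,3), with no cell reused.
Route from (3,4): up-right to (2,5), up to (1,5), 2× down-left (reaching (3,3)), up-left to (2,2), right to (2,3), down-left to (3,2) — 7 moves in all.
Check: order respected (1 at step 2, 2 at step 4, 3 at step 5, 4 at step 6); 7 moves as required.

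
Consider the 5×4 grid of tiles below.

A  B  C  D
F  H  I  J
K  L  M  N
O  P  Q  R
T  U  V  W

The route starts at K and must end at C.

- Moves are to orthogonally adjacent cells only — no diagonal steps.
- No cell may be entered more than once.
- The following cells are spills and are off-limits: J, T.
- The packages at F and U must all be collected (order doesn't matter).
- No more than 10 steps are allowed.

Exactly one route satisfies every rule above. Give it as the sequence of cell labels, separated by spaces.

The 10-move cap with required stops at F, U leaves no slack for detours.
Route from K: up to F, right to H, 3× down (reaching U), right to V, 4× up (reaching C) — 10 moves in all.
Check: all required cells visited; 10 ≤ 10 moves.

K F H L P U V Q M I C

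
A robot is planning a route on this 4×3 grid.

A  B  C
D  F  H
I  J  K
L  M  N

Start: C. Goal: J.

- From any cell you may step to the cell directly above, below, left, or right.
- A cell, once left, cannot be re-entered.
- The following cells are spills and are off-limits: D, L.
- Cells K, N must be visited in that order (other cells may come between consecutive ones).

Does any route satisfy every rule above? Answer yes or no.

One route that works: C → H → K → N → M → J.

yes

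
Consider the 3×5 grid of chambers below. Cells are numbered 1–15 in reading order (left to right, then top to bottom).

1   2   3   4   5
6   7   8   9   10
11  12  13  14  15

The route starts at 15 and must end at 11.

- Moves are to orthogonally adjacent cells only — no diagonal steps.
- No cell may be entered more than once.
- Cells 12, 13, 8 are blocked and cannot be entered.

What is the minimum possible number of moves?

The Manhattan distance from 15 to 11 is |3−3| + |5−1| = 4, so at least 4 moves are needed.
That bound ignores the blocked cells. Measuring each leg by the fewest moves that actually steer around them (15→11: 8) raises the lower bound to 8.
A route of 8 moves exists: 15 → 10 → 5 → 4 → 3 → 2 → 7 → 6 → 11.
Since 8 matches that lower bound, it is optimal.

8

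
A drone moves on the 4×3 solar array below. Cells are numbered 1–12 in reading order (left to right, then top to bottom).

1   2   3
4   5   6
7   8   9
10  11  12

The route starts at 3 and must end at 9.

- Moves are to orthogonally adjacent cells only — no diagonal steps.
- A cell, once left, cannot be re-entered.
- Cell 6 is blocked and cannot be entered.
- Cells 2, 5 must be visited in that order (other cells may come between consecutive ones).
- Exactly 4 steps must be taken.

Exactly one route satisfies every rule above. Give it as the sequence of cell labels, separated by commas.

3, 2, 5, 8, 9

The waypoints must appear in the order 2, 5, with no cell reused.
Route from 3: left to 2, 2× down (reaching 8), right to 9 — 4 moves in all.
Check: order respected (2 at step 1, 5 at step 2); 4 moves as required.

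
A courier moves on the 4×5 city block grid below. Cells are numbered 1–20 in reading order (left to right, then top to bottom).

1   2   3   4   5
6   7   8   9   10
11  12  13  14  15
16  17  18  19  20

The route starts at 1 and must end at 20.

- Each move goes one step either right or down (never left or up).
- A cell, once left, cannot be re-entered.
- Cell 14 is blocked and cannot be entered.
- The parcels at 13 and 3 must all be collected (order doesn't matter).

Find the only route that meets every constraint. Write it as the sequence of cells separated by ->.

1 -> 2 -> 3 -> 8 -> 13 -> 18 -> 19 -> 20

Moves only go right or down, so the column and row indices never decrease.
Route from 1: right 2 to 3, down 3 to 18, right 2 to 20 — 7 moves in all.
Check: all required cells visited.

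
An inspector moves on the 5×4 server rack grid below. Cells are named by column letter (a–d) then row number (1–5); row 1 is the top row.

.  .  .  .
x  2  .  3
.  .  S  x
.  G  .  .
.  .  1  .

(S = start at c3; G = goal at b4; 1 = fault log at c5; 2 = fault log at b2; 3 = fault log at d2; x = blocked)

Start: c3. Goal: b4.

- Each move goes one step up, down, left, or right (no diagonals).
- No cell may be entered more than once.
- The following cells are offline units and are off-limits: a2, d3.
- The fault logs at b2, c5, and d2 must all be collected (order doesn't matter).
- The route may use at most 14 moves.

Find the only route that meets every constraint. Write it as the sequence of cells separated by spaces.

Any route must reach b2, c5, and d2 and still end at b4 within 14 moves, so the order of the required stops is forced.
Route from c3: up 1 to c2, right 1 to d2, up 1 to d1, left 2 to b1, down 2 to b3, left 1 to a3, down 2 to a5, right 2 to c5, up 1 to c4, left 1 to b4 — 14 moves in all.
Check: all required cells visited; 14 ≤ 14 moves.

c3 c2 d2 d1 c1 b1 b2 b3 a3 a4 a5 b5 c5 c4 b4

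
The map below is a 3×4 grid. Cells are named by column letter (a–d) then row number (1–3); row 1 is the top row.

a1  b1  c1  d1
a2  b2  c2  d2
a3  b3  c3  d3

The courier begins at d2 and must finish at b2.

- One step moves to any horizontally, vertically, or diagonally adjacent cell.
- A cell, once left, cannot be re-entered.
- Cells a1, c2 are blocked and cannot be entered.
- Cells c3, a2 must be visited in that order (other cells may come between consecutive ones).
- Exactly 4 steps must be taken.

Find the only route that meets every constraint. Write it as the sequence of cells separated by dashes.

d2 - c3 - b3 - a2 - b2

The waypoints must appear in the order c3, a2, with no cell reused.
Route from d2: down-left 1 to c3, left 1 to b3, up-left 1 to a2, right 1 to b2 — 4 moves in all.
Check: order respected (c3 at step 1, a2 at step 3); 4 moves as required.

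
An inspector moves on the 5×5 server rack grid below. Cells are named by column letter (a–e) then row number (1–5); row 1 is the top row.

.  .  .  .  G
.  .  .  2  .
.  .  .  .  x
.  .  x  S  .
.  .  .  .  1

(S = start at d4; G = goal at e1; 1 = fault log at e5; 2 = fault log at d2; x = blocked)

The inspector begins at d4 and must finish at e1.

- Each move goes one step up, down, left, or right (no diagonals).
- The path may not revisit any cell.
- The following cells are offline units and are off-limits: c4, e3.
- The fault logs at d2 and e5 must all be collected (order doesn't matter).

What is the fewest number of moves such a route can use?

12

Any route passes through d2 and e5 in some order between d4 and e1. Summing Manhattan distances along each leg and taking the cheapest ordering (d4 → e5 → d2 → e1) gives a lower bound of 2 + 4 + 2 = 8 moves.
The shortest route satisfying every rule uses 12 moves: d4 → e4 → e5 → d5 → c5 → b5 → b4 → b3 → b2 → c2 → d2 → d1 → e1.
The no-revisit rule (legs can't share cells) pushes the minimum above the 8-move bound; an exhaustive check rules out every length from 8 to 11 (on a 4-connected grid the length of any start-to-goal walk has the same parity as the Manhattan bound, so only lengths 8, 10, 12, … need checking), leaving 12 as the minimum.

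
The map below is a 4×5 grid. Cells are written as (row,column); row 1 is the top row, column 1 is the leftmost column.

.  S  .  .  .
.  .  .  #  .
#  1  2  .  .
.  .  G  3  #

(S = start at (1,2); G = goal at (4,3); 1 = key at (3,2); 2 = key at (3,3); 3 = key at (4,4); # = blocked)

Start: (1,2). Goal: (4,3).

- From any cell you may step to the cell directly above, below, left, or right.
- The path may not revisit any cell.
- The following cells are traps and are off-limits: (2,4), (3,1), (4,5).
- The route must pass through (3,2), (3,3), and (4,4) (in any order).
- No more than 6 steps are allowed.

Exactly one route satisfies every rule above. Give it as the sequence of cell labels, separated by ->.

(1,2) -> (2,2) -> (3,2) -> (3,3) -> (3,4) -> (4,4) -> (4,3)

The 6-move cap with required stops at (3,2), (3,3), (4,4) leaves no slack for detours.
Route from (1,2): 2× down (reaching (3,2)), 2× right (reaching (3,4)), down to (4,4), left to (4,3) — 6 moves in all.
Check: all required cells visited; 6 ≤ 6 moves.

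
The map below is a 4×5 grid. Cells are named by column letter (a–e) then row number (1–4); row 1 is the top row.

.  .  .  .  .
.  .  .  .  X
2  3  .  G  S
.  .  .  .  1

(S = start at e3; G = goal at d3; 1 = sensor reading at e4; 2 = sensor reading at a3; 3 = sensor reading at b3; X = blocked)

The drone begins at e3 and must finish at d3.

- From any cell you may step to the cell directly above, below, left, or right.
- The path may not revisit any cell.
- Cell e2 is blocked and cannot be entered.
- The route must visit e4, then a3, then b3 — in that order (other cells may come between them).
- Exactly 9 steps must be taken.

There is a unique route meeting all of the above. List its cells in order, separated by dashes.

The waypoints must appear in the order e4, a3, b3, with no cell reused.
Route from e3: down 1 to e4, left 4 to a4, up 1 to a3, right 3 to d3 — 9 moves in all.
Check: order respected (1 at step 1, 2 at step 6, 3 at step 7); 9 moves as required.

e3 - e4 - d4 - c4 - b4 - a4 - a3 - b3 - c3 - d3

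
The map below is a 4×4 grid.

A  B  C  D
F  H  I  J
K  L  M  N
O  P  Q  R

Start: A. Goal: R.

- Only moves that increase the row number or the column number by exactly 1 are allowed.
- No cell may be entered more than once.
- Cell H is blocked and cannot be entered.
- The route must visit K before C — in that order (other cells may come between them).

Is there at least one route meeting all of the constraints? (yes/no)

C lies above K, so going from K to C would need an upward move — but moves only go right/down, so K cannot be visited before C.

no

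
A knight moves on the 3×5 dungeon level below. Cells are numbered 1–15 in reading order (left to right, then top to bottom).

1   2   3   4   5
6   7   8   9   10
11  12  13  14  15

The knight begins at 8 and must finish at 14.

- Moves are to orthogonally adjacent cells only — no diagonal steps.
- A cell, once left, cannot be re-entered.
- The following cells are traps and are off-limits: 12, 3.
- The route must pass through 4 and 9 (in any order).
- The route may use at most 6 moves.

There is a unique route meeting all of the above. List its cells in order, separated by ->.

The 6-move cap with required stops at 4, 9 leaves no slack for detours.
Route from 8: right to 9, up to 4, right to 5, 2× down (reaching 15), left to 14 — 6 moves in all.
Check: all required cells visited; 6 ≤ 6 moves.

8 -> 9 -> 4 -> 5 -> 10 -> 15 -> 14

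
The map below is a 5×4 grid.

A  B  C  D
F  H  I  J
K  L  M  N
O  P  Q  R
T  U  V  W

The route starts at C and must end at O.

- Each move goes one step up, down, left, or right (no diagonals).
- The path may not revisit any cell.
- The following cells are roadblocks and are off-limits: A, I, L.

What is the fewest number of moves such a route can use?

The Manhattan distance from C to O is |1−4| + |3−1| = 5, so at least 5 moves are needed.
A route of 5 moves achieves this: C → B → H → F → K → O.
Since 5 matches the lower bound, it is optimal.

5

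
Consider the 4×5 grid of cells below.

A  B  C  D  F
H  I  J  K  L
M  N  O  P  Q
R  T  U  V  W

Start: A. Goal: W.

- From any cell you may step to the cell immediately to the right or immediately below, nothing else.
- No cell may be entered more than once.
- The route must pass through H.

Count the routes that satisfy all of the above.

15

A right/down-only route from A to W makes exactly 3 down-moves and 4 right-moves in some order.
With no other constraints that would be C(7,3) = 35 routes.
Split at H and multiply the segment counts: A→H: 1; H→W: 15; product = 15.
That gives 15 routes.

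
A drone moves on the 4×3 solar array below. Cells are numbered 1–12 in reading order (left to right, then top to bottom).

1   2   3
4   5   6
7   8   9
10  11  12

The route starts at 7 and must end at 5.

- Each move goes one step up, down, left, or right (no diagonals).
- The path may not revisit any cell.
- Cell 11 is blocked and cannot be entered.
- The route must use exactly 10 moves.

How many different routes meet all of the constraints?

Need simple routes of exactly 10 moves from 7 to 5 (Manhattan distance 2, so 4 moves are spent on a detour and 4 undoing it).
No route satisfies every constraint, so the count is 0.

0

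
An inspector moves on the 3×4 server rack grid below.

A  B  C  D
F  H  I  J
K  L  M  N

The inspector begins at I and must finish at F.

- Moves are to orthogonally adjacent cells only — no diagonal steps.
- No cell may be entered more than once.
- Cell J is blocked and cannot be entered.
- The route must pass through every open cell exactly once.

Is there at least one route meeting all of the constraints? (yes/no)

Cell D has only one open neighbour but is neither the start nor the goal, so a Hamiltonian route would have to both enter and leave it through the same neighbour — impossible without revisiting.

no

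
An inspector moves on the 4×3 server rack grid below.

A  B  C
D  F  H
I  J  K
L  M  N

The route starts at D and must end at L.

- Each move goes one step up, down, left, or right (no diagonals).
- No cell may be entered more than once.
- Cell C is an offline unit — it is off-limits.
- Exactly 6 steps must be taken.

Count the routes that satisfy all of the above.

Need simple routes of exactly 6 moves from D to L (Manhattan distance 2, so 2 moves are spent on a detour and 2 undoing it).
Enumerating: D A B F J M L | D A B F J I L | D I J K N M L | D F J K N M L | D F H K N M L | D F H K J M L | D F H K J I L.
That gives 7 routes.

7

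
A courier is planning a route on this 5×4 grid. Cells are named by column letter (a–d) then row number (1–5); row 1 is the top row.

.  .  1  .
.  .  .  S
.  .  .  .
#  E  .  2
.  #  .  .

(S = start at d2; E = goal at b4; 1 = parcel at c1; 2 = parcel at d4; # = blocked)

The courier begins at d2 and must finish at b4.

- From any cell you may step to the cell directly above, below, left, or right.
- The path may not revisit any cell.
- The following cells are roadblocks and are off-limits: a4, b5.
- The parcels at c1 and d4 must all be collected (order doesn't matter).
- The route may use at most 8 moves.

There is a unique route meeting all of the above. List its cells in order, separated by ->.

The budget equals the shortest possible length, so every move has to be on a shortest route through the required cells.
Route from d2: up to d1, left to c1, 2× down (reaching c3), right to d3, down to d4, 2× left (reaching b4) — 8 moves in all.
Check: all required cells visited; 8 ≤ 8 moves.

d2 -> d1 -> c1 -> c2 -> c3 -> d3 -> d4 -> c4 -> b4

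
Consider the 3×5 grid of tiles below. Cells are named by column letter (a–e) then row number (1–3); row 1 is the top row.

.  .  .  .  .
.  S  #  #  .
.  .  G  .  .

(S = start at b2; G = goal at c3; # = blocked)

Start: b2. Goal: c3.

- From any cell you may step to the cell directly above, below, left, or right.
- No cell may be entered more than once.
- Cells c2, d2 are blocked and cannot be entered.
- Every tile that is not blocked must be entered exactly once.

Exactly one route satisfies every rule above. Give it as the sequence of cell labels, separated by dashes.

Need to visit all 13 open cells exactly once, starting at b2 and ending at c3.
Cell e3 has only two open neighbours (e2 and d3), so the path must pass straight through it: one of those is the cell it's entered from and the other is where it exits.
Route from b2: down to b3, left to a3, 2× up (reaching a1), 4× right (reaching e1), 2× down (reaching e3), 2× left (reaching c3) — 12 moves in all.
Check: all 13 open cells covered.

b2 - b3 - a3 - a2 - a1 - b1 - c1 - d1 - e1 - e2 - e3 - d3 - c3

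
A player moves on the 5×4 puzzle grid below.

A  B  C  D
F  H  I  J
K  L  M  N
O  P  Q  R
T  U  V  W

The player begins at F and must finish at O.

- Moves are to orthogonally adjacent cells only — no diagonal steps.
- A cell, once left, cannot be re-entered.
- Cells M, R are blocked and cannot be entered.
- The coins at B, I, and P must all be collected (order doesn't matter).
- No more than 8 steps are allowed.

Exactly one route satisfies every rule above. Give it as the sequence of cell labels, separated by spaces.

F A B C I H L P O

Any route must reach B, I, and P and still end at O within 8 moves, so the order of the required stops is forced.
Route from F: up to A, 2× right (reaching C), down to I, left to H, 2× down (reaching P), left to O — 8 moves in all.
Check: all required cells visited; 8 ≤ 8 moves.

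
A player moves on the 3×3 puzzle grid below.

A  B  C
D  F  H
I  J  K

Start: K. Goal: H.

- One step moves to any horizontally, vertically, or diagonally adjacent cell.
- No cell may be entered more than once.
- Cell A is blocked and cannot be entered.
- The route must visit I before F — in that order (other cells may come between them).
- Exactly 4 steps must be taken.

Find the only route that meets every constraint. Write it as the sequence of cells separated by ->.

K -> J -> I -> F -> H

The waypoints must appear in the order I, F, with no cell reused.
Route from K: left 2 to I, up-right 1 to F, right 1 to H — 4 moves in all.
Check: order respected (I at step 2, F at step 3); 4 moves as required.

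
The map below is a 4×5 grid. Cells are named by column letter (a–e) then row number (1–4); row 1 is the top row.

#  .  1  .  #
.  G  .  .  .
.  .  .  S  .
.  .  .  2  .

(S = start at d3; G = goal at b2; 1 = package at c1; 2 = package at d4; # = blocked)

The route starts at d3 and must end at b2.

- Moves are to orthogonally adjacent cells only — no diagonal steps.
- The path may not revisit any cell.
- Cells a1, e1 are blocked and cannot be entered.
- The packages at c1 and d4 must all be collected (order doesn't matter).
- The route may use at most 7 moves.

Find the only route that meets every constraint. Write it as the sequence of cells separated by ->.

Any route must reach c1 and d4 and still end at b2 within 7 moves, so the order of the required stops is forced.
Route from d3: down to d4, left to c4, 3× up (reaching c1), left to b1, down to b2 — 7 moves in all.
Check: all required cells visited; 7 ≤ 7 moves.

d3 -> d4 -> c4 -> c3 -> c2 -> c1 -> b1 -> b2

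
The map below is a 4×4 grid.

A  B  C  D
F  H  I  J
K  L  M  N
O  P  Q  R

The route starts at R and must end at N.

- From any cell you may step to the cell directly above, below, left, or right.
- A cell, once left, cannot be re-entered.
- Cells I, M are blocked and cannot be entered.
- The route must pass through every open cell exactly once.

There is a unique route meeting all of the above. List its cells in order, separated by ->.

R -> Q -> P -> O -> K -> L -> H -> F -> A -> B -> C -> D -> J -> N

Need to visit all 14 open cells exactly once, starting at R and ending at N.
Cell C has only two open neighbours (B and D), so the path must pass straight through it: one of those is the cell it's entered from and the other is where it exits.
Route from R: 3× left (reaching O), up to K, right to L, up to H, left to F, up to A, 3× right (reaching D), 2× down (reaching N) — 13 moves in all.
Check: all 14 open cells covered.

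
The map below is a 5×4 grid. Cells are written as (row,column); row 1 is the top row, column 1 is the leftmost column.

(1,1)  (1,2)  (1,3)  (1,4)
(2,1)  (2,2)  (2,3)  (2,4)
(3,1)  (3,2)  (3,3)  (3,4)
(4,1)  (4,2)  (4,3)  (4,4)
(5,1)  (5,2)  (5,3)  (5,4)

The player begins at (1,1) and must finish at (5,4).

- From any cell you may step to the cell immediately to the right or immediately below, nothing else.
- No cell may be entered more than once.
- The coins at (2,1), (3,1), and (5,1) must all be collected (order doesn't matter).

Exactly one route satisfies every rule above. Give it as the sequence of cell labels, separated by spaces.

Moves only go right or down, so the column and row indices never decrease.
Route from (1,1): down 4 to (5,1), right 3 to (5,4) — 7 moves in all.
Check: all required cells visited.

(1,1) (2,1) (3,1) (4,1) (5,1) (5,2) (5,3) (5,4)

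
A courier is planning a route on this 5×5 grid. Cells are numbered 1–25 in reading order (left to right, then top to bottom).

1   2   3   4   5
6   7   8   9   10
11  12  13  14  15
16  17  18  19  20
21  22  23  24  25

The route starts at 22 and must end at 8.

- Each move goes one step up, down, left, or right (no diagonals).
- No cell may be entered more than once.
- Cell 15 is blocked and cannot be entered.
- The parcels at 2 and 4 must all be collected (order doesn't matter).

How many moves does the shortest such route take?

Any route passes through 2 and 4 in some order between 22 and 8. Summing Manhattan distances along each leg and taking the cheapest ordering (22 → 2 → 4 → 8) gives a lower bound of 4 + 2 + 2 = 8 moves.
A route of 8 moves achieves this: 22 → 17 → 12 → 7 → 2 → 3 → 4 → 9 → 8.
Since 8 matches the lower bound, it is optimal.

8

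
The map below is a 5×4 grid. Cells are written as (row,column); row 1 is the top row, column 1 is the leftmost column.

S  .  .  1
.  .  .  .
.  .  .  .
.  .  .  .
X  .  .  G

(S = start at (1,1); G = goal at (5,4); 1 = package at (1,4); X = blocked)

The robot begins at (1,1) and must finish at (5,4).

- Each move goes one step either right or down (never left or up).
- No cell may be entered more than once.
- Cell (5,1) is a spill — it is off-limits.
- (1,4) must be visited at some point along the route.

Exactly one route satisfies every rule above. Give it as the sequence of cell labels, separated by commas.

Moves only go right or down, so the column and row indices never decrease.
Route from (1,1): 3× right (reaching (1,4)), 4× down (reaching (5,4)) — 7 moves in all.
Check: all required cells visited.

(1,1), (1,2), (1,3), (1,4), (2,4), (3,4), (4,4), (5,4)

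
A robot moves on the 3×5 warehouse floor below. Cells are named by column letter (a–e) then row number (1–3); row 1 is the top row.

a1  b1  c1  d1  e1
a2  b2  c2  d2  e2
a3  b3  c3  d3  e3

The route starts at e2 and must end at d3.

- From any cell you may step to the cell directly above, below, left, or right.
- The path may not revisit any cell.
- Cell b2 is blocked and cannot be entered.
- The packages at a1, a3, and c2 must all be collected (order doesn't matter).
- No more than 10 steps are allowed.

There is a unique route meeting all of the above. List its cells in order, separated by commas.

The budget equals the shortest possible length, so every move has to be on a shortest route through the required cells.
Route from e2: 2× left (reaching c2), up to c1, 2× left (reaching a1), 2× down (reaching a3), 3× right (reaching d3) — 10 moves in all.
Check: all required cells visited; 10 ≤ 10 moves.

e2, d2, c2, c1, b1, a1, a2, a3, b3, c3, d3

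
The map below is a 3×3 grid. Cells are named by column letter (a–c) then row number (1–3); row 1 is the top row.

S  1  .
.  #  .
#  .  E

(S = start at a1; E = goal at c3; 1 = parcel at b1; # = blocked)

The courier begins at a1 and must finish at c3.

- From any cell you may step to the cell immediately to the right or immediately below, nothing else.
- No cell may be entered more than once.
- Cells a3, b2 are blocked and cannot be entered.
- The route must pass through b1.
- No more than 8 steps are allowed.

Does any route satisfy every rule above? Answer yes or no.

One route that works: a1 → b1 → c1 → c2 → c3.

yes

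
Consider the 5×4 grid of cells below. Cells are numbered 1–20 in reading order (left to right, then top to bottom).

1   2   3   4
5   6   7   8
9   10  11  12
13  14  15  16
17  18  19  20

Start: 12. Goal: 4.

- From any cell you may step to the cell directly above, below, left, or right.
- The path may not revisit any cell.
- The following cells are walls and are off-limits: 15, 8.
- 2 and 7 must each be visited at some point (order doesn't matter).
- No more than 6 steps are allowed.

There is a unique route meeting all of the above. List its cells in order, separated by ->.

12 -> 11 -> 7 -> 6 -> 2 -> 3 -> 4

The 6-move cap with required stops at 2, 7 leaves no slack for detours.
Route from 12: left 1 to 11, up 1 to 7, left 1 to 6, up 1 to 2, right 2 to 4 — 6 moves in all.
Check: all required cells visited; 6 ≤ 6 moves.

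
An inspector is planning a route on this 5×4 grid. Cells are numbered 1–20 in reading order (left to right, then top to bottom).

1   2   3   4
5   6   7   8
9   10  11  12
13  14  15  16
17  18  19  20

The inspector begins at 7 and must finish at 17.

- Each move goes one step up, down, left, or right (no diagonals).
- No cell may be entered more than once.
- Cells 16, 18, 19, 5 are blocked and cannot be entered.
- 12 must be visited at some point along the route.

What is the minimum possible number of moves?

Any route passes through 12 somewhere between 7 and 17. Summing Manhattan distances along the two legs (7 → 12 → 17) gives a lower bound of 2 + 5 = 7 moves.
A route of 7 moves achieves this: 7 → 8 → 12 → 11 → 15 → 14 → 13 → 17.
Since 7 matches the lower bound, it is optimal.

7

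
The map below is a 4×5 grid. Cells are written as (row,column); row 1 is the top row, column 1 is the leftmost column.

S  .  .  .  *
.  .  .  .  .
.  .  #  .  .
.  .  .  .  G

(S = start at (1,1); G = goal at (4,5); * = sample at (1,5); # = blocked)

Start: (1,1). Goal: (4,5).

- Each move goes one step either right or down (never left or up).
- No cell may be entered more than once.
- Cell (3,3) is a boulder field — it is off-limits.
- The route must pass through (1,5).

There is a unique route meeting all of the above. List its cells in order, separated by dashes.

Moves only go right or down, so the column and row indices never decrease.
Route from (1,1): right 4 to (1,5), down 3 to (4,5) — 7 moves in all.
Check: all required cells visited.

(1,1) - (1,2) - (1,3) - (1,4) - (1,5) - (2,5) - (3,5) - (4,5)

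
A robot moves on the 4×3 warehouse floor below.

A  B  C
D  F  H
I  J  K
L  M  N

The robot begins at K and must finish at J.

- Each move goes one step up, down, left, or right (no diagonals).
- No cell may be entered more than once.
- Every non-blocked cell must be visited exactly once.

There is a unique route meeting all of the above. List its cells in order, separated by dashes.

K - N - M - L - I - D - A - B - C - H - F - J

Need to visit all 12 open cells exactly once, starting at K and ending at J.
Route from K: down 1 to N, left 2 to L, up 3 to A, right 2 to C, down 1 to H, left 1 to F, down 1 to J — 11 moves in all.
Check: all 12 open cells covered.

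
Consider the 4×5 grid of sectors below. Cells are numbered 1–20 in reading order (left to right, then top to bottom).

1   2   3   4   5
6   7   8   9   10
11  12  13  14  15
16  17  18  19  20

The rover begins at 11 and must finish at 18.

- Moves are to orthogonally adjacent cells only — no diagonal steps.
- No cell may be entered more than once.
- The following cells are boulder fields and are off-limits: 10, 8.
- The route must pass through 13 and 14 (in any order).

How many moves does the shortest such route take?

Any route passes through 13 and 14 in some order between 11 and 18. Summing Manhattan distances along each leg and taking the cheapest ordering (11 → 14 → 13 → 18) gives a lower bound of 3 + 1 + 1 = 5 moves.
A route of 5 moves achieves this: 11 → 12 → 13 → 14 → 19 → 18.
Since 5 matches the lower bound, it is optimal.

5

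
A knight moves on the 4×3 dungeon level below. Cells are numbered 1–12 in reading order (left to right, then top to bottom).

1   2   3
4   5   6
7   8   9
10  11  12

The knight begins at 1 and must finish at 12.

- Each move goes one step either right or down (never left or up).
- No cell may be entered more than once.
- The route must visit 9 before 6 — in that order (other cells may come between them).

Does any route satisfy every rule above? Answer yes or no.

no

6 lies above 9, so going from 9 to 6 would need an upward move — but moves only go right/down, so 9 cannot be visited before 6.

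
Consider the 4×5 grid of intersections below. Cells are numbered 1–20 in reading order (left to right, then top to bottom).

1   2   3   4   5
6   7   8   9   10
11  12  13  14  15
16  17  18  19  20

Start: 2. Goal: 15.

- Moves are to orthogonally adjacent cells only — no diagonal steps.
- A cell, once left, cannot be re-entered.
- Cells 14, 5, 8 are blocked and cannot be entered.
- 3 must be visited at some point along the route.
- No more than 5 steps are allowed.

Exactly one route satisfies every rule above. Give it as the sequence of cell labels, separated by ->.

2 -> 3 -> 4 -> 9 -> 10 -> 15

The 5-move cap with required stops at 3 leaves no slack for detours.
Route from 2: 2× right (reaching 4), down to 9, right to 10, down to 15 — 5 moves in all.
Check: all required cells visited; 5 ≤ 5 moves.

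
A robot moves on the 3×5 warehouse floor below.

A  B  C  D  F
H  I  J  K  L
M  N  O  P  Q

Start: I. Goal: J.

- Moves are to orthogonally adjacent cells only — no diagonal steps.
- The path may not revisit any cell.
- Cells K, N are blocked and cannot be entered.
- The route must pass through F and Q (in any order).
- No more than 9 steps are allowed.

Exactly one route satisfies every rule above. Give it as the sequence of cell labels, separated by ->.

I -> B -> C -> D -> F -> L -> Q -> P -> O -> J

The budget equals the shortest possible length, so every move has to be on a shortest route through the required cells.
Route from I: up 1 to B, right 3 to F, down 2 to Q, left 2 to O, up 1 to J — 9 moves in all.
Check: all required cells visited; 9 ≤ 9 moves.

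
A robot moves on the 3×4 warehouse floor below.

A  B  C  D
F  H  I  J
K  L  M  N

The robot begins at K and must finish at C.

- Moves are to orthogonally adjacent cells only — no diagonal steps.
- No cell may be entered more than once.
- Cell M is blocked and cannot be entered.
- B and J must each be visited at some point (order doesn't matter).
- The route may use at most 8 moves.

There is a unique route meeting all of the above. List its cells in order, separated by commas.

The budget equals the shortest possible length, so every move has to be on a shortest route through the required cells.
Route from K: 2× up (reaching A), right to B, down to H, 2× right (reaching J), up to D, left to C — 8 moves in all.
Check: all required cells visited; 8 ≤ 8 moves.

K, F, A, B, H, I, J, D, C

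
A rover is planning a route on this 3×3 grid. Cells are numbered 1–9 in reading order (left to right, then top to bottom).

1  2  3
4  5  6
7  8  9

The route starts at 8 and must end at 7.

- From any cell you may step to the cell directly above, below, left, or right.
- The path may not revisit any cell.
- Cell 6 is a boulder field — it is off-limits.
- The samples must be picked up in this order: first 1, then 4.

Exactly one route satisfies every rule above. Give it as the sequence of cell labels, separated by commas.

The waypoints must appear in the order 1, 4, with no cell reused.
Route from 8: up 2 to 2, left 1 to 1, down 2 to 7 — 5 moves in all.
Check: order respected (1 at step 3, 4 at step 4).

8, 5, 2, 1, 4, 7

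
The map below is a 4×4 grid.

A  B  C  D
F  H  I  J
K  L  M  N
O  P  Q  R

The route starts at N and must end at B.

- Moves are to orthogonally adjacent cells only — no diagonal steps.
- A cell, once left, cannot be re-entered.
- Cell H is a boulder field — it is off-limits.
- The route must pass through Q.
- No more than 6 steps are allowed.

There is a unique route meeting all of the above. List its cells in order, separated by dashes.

N - R - Q - M - I - C - B

Any route must reach Q and still end at B within 6 moves, so the order of the required stops is forced.
Route from N: down to R, left to Q, 3× up (reaching C), left to B — 6 moves in all.
Check: all required cells visited; 6 ≤ 6 moves.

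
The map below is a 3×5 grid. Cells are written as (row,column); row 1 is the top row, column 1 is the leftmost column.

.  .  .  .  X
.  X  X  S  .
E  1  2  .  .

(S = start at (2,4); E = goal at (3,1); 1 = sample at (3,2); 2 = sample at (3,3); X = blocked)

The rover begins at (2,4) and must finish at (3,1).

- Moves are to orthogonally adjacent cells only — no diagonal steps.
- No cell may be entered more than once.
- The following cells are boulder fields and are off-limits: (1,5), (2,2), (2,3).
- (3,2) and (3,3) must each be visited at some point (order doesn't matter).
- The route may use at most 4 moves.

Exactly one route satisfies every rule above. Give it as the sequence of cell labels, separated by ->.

(2,4) -> (3,4) -> (3,3) -> (3,2) -> (3,1)

Any route must reach (3,2) and (3,3) and still end at (3,1) within 4 moves, so the order of the required stops is forced.
Route from (2,4): down 1 to (3,4), left 3 to (3,1) — 4 moves in all.
Check: all required cells visited; 4 ≤ 4 moves.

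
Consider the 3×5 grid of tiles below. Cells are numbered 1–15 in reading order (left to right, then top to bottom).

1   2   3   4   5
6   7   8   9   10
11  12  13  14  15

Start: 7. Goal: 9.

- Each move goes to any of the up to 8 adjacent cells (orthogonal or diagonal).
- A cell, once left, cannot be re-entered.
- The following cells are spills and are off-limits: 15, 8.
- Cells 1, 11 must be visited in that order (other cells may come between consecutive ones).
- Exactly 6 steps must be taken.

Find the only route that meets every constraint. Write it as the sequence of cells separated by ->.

7 -> 1 -> 6 -> 11 -> 12 -> 13 -> 9

The waypoints must appear in the order 1, 11, with no cell reused.
Route from 7: up-left to 1, 2× down (reaching 11), 2× right (reaching 13), up-right to 9 — 6 moves in all.
Check: order respected (1 at step 1, 11 at step 3); 6 moves as required.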